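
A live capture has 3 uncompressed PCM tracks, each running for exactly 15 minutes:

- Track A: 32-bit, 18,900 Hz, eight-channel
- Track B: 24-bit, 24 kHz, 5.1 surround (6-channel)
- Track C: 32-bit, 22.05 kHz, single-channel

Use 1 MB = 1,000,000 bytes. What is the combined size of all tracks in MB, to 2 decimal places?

exactly 15 minutes = 900 s.
Track A: 18,900 × 900 × 4 × 8 = 544,320,000 bytes.
Track B: 24,000 × 900 × 3 × 6 = 388,800,000 bytes.
Track C: 22,050 × 900 × 4 × 1 = 79,380,000 bytes.
Total = 1,012,500,000 bytes = 1012.50 MB.

1012.50 MB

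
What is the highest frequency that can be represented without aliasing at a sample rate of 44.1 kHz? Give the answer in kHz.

22.05 kHz

Nyquist frequency = sample rate / 2 = 44,100 / 2 = 22.05 kHz.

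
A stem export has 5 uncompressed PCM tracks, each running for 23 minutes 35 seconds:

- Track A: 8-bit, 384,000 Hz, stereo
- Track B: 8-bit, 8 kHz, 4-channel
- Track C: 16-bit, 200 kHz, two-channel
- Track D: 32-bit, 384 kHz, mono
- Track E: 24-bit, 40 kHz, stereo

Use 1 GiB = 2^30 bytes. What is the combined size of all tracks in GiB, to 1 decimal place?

4.4 GiB

23 minutes 35 seconds = 1,415 s.
Track A: 384,000 × 1,415 × 1 × 2 = 1,086,720,000 bytes.
Track B: 8,000 × 1,415 × 1 × 4 = 45,280,000 bytes.
Track C: 200,000 × 1,415 × 2 × 2 = 1,132,000,000 bytes.
Track D: 384,000 × 1,415 × 4 × 1 = 2,173,440,000 bytes.
Track E: 40,000 × 1,415 × 3 × 2 = 339,600,000 bytes.
Total = 4,777,040,000 bytes = 4.4 GiB.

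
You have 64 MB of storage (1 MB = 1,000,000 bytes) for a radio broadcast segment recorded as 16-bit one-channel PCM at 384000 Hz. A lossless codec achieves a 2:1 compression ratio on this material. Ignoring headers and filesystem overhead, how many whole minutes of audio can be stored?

2 minutes

Uncompressed byte rate = 384,000 × 2 × 1 = 768,000 bytes/s.
After 2:1 compression, effective rate ≈ 384000 bytes/s.
Capacity = 64 × 1,000,000 = 64,000,000 bytes.
64,000,000 / effective rate ≈ 166.67 s → 2 minutes.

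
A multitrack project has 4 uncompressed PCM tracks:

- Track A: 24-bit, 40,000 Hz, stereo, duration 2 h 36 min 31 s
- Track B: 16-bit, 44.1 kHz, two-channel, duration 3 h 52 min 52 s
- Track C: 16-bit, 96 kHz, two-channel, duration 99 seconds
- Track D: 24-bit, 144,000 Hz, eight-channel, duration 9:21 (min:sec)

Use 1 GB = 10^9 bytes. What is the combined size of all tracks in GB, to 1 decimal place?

6.7 GB

Track A: 2 h 36 min 31 s = 9,391 s; 40,000 × 9,391 × 3 × 2 = 2,253,840,000 bytes.
Track B: 3 h 52 min 52 s = 13,972 s; 44,100 × 13,972 × 2 × 2 = 2,464,660,800 bytes.
Track C: 96,000 × 99 × 2 × 2 = 38,016,000 bytes.
Track D: 9:21 (min:sec) = 561 s; 144,000 × 561 × 3 × 8 = 1,938,816,000 bytes.
Total = 6,695,332,800 bytes = 6.7 GB.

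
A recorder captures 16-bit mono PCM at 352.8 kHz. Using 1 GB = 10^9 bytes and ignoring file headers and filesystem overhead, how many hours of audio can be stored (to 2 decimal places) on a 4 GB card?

1.57 hours

Uncompressed byte rate = 352,800 × 2 × 1 = 705,600 bytes/s.
Capacity = 4 × 1,000,000,000 = 4,000,000,000 bytes.
4,000,000,000 / 705,600 ≈ 5668.93 s → 1.57 hours.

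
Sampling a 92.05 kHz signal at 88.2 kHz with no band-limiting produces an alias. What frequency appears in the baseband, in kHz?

3.85 kHz

Nyquist = 88,200/2 = 44,100 Hz; 92,050 Hz exceeds it.
Alias = |92,050 − 1×88,200| = |92,050 − 88,200| = 3,850 Hz = 3.85 kHz.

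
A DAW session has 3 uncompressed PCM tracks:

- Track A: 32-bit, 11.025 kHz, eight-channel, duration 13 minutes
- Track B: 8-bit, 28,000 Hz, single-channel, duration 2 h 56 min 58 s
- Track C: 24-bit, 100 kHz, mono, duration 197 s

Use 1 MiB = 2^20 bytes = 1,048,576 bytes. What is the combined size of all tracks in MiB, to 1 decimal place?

Track A: 13 minutes = 780 s; 11,025 × 780 × 4 × 8 = 275,184,000 bytes.
Track B: 2 h 56 min 58 s = 10,618 s; 28,000 × 10,618 × 1 × 1 = 297,304,000 bytes.
Track C: 100,000 × 197 × 3 × 1 = 59,100,000 bytes.
Total = 631,588,000 bytes = 602.3 MiB.

602.3 MiB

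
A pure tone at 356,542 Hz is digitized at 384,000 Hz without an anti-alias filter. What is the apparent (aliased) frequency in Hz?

Nyquist = 384,000/2 = 192,000 Hz; 356,542 Hz exceeds it.
Alias = |356,542 − 1×384,000| = |356,542 − 384,000| = 27,458 Hz.

27,458 Hz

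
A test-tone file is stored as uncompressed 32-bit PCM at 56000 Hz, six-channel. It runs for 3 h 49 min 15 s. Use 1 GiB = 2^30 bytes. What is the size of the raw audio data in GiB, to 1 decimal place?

Duration = 3 h 49 min 15 s = 13,755 s.
Bytes = 56,000 samples/s × 13,755 s × 4 bytes/sample × 6 ch = 18,486,720,000 bytes.
18,486,720,000 / 1,073,741,824 = 17.2 GiB.

17.2 GiB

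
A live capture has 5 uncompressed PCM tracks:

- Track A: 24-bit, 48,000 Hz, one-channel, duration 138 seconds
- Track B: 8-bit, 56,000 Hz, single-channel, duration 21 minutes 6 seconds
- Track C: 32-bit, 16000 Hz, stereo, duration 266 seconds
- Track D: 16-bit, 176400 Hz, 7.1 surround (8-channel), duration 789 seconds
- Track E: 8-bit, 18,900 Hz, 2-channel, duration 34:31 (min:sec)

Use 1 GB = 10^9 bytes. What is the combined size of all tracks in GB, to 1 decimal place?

2.4 GB

Track A: 48,000 × 138 × 3 × 1 = 19,872,000 bytes.
Track B: 21 minutes 6 seconds = 1,266 s; 56,000 × 1,266 × 1 × 1 = 70,896,000 bytes.
Track C: 16,000 × 266 × 4 × 2 = 34,048,000 bytes.
Track D: 176,400 × 789 × 2 × 8 = 2,226,873,600 bytes.
Track E: 34:31 (min:sec) = 2,071 s; 18,900 × 2,071 × 1 × 2 = 78,283,800 bytes.
Total = 2,429,973,400 bytes = 2.4 GB.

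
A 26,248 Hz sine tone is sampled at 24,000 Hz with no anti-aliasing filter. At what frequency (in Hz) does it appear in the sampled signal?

Nyquist = 24,000/2 = 12,000 Hz; 26,248 Hz exceeds it.
Alias = |26,248 − 1×24,000| = |26,248 − 24,000| = 2,248 Hz.

2,248 Hz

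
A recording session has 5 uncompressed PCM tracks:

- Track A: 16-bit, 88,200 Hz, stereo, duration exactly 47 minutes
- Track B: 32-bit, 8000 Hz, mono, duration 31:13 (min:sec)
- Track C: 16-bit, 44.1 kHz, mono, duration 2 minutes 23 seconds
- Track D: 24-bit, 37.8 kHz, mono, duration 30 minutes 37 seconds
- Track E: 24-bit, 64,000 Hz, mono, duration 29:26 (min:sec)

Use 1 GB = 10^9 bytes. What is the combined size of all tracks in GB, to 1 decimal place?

1.6 GB

Track A: exactly 47 minutes = 2,820 s; 88,200 × 2,820 × 2 × 2 = 994,896,000 bytes.
Track B: 31:13 (min:sec) = 1,873 s; 8,000 × 1,873 × 4 × 1 = 59,936,000 bytes.
Track C: 2 minutes 23 seconds = 143 s; 44,100 × 143 × 2 × 1 = 12,612,600 bytes.
Track D: 30 minutes 37 seconds = 1,837 s; 37,800 × 1,837 × 3 × 1 = 208,315,800 bytes.
Track E: 29:26 (min:sec) = 1,766 s; 64,000 × 1,766 × 3 × 1 = 339,072,000 bytes.
Total = 1,614,832,400 bytes = 1.6 GB.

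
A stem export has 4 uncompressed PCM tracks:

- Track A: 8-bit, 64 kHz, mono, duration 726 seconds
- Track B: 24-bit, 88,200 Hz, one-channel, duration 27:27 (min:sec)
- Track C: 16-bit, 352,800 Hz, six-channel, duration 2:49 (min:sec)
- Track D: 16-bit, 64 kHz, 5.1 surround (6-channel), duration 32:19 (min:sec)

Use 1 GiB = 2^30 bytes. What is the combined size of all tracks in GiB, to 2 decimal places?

2.50 GiB

Track A: 64,000 × 726 × 1 × 1 = 46,464,000 bytes.
Track B: 27:27 (min:sec) = 1,647 s; 88,200 × 1,647 × 3 × 1 = 435,796,200 bytes.
Track C: 2:49 (min:sec) = 169 s; 352,800 × 169 × 2 × 6 = 715,478,400 bytes.
Track D: 32:19 (min:sec) = 1,939 s; 64,000 × 1,939 × 2 × 6 = 1,489,152,000 bytes.
Total = 2,686,890,600 bytes = 2.50 GiB.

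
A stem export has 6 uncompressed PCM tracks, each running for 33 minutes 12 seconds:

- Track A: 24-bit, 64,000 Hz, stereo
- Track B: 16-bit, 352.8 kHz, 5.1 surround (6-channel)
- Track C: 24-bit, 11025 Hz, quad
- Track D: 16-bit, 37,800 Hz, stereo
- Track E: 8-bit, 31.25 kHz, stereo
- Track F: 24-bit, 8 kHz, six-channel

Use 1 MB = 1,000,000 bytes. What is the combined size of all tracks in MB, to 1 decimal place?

33 minutes 12 seconds = 1,992 s.
Track A: 64,000 × 1,992 × 3 × 2 = 764,928,000 bytes.
Track B: 352,800 × 1,992 × 2 × 6 = 8,433,331,200 bytes.
Track C: 11,025 × 1,992 × 3 × 4 = 263,541,600 bytes.
Track D: 37,800 × 1,992 × 2 × 2 = 301,190,400 bytes.
Track E: 31,250 × 1,992 × 1 × 2 = 124,500,000 bytes.
Track F: 8,000 × 1,992 × 3 × 6 = 286,848,000 bytes.
Total = 10,174,339,200 bytes = 10174.3 MB.

10174.3 MB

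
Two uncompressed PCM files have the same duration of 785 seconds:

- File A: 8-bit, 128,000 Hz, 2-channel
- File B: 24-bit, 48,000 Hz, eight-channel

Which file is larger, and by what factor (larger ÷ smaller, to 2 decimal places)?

File A: 128,000 × 1 × 2 = 256,000 bytes/s.
File B: 48,000 × 3 × 8 = 1,152,000 bytes/s.
File B is larger; ratio = 904,320,000 / 200,960,000 = 4.50.

File B, by a factor of 4.50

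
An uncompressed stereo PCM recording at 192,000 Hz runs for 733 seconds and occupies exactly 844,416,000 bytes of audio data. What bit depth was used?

Bytes per sample = 844,416,000 / (192,000 × 733 × 2) = 844,416,000 / 281,472,000 = 3.
Bit depth = 3 × 8 = 24 bits.

24 bits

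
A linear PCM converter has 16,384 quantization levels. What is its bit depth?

14 bits

log2(16,384) = 14.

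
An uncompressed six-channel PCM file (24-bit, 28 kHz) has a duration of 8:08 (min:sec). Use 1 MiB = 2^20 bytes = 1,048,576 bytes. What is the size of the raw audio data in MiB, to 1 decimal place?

Duration = 8:08 (min:sec) = 488 s.
Bytes = 28,000 samples/s × 488 s × 3 bytes/sample × 6 ch = 245,952,000 bytes.
245,952,000 / 1,048,576 = 234.6 MiB.

234.6 MiB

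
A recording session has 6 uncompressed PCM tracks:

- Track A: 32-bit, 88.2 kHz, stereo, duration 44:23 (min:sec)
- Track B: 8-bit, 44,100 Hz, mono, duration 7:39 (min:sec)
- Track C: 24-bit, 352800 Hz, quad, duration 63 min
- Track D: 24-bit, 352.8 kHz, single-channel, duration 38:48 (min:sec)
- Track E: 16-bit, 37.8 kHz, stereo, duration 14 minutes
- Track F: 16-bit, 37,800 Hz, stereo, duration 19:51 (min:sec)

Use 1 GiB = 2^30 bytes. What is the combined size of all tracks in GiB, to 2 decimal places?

19.25 GiB

Track A: 44:23 (min:sec) = 2,663 s; 88,200 × 2,663 × 4 × 2 = 1,879,012,800 bytes.
Track B: 7:39 (min:sec) = 459 s; 44,100 × 459 × 1 × 1 = 20,241,900 bytes.
Track C: 63 min = 3,780 s; 352,800 × 3,780 × 3 × 4 = 16,003,008,000 bytes.
Track D: 38:48 (min:sec) = 2,328 s; 352,800 × 2,328 × 3 × 1 = 2,463,955,200 bytes.
Track E: 14 minutes = 840 s; 37,800 × 840 × 2 × 2 = 127,008,000 bytes.
Track F: 19:51 (min:sec) = 1,191 s; 37,800 × 1,191 × 2 × 2 = 180,079,200 bytes.
Total = 20,673,305,100 bytes = 19.25 GiB.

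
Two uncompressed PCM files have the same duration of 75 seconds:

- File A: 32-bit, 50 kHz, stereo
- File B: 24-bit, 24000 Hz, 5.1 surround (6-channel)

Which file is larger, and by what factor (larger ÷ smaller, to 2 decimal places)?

File B, by a factor of 1.08

File A: 50,000 × 4 × 2 = 400,000 bytes/s.
File B: 24,000 × 3 × 6 = 432,000 bytes/s.
File B is larger; ratio = 32,400,000 / 30,000,000 = 1.08.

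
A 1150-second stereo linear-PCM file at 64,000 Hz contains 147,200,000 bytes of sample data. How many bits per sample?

Bytes per sample = 147,200,000 / (64,000 × 1,150 × 2) = 147,200,000 / 147,200,000 = 1.
Bit depth = 1 × 8 = 8 bits.

8 bits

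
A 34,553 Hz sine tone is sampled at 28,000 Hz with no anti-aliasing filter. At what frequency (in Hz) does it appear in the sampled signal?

6,553 Hz

Nyquist = 28,000/2 = 14,000 Hz; 34,553 Hz exceeds it.
Alias = |34,553 − 1×28,000| = |34,553 − 28,000| = 6,553 Hz.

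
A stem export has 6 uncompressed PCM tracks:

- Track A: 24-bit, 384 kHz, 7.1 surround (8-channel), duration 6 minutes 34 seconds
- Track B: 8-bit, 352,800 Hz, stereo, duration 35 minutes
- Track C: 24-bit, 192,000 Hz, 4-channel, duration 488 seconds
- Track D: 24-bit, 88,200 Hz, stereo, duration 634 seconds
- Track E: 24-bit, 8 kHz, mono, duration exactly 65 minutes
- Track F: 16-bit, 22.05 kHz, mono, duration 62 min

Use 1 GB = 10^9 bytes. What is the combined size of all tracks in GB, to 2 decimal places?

6.83 GB

Track A: 6 minutes 34 seconds = 394 s; 384,000 × 394 × 3 × 8 = 3,631,104,000 bytes.
Track B: 35 minutes = 2,100 s; 352,800 × 2,100 × 1 × 2 = 1,481,760,000 bytes.
Track C: 192,000 × 488 × 3 × 4 = 1,124,352,000 bytes.
Track D: 88,200 × 634 × 3 × 2 = 335,512,800 bytes.
Track E: exactly 65 minutes = 3,900 s; 8,000 × 3,900 × 3 × 1 = 93,600,000 bytes.
Track F: 62 min = 3,720 s; 22,050 × 3,720 × 2 × 1 = 164,052,000 bytes.
Total = 6,830,380,800 bytes = 6.83 GB.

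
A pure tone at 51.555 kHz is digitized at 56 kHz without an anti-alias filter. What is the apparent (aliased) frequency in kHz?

4.445 kHz

Nyquist = 56,000/2 = 28,000 Hz; 51,555 Hz exceeds it.
Alias = |51,555 − 1×56,000| = |51,555 − 56,000| = 4,445 Hz = 4.445 kHz.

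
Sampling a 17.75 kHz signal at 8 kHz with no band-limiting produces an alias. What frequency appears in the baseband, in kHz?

1.75 kHz

Nyquist = 8,000/2 = 4,000 Hz; 17,750 Hz exceeds it.
Alias = |17,750 − 2×8,000| = |17,750 − 16,000| = 1,750 Hz = 1.75 kHz.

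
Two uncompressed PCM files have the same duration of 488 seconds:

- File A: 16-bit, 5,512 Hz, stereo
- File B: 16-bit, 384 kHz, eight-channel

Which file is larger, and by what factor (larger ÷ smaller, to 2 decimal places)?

File B, by a factor of 278.66

File A: 5,512 × 2 × 2 = 22,048 bytes/s.
File B: 384,000 × 2 × 8 = 6,144,000 bytes/s.
File B is larger; ratio = 2,998,272,000 / 10,759,424 = 278.66.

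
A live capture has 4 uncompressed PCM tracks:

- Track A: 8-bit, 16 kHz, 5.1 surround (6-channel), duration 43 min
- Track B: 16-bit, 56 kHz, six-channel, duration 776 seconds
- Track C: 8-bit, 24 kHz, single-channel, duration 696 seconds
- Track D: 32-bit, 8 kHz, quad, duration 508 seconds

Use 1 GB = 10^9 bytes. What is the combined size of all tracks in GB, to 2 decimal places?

0.85 GB

Track A: 43 min = 2,580 s; 16,000 × 2,580 × 1 × 6 = 247,680,000 bytes.
Track B: 56,000 × 776 × 2 × 6 = 521,472,000 bytes.
Track C: 24,000 × 696 × 1 × 1 = 16,704,000 bytes.
Track D: 8,000 × 508 × 4 × 4 = 65,024,000 bytes.
Total = 850,880,000 bytes = 0.85 GB.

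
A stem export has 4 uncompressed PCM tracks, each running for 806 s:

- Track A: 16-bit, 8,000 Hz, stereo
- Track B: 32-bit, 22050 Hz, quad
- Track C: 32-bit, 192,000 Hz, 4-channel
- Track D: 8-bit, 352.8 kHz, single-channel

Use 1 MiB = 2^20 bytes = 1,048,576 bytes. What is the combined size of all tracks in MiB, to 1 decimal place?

2928.3 MiB

Track A: 8,000 × 806 × 2 × 2 = 25,792,000 bytes.
Track B: 22,050 × 806 × 4 × 4 = 284,356,800 bytes.
Track C: 192,000 × 806 × 4 × 4 = 2,476,032,000 bytes.
Track D: 352,800 × 806 × 1 × 1 = 284,356,800 bytes.
Total = 3,070,537,600 bytes = 2928.3 MiB.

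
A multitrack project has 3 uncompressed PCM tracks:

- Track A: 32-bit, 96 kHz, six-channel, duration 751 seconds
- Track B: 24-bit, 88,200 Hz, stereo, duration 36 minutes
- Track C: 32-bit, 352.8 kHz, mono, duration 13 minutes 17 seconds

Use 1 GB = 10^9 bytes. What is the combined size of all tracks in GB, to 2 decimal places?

4.00 GB

Track A: 96,000 × 751 × 4 × 6 = 1,730,304,000 bytes.
Track B: 36 minutes = 2,160 s; 88,200 × 2,160 × 3 × 2 = 1,143,072,000 bytes.
Track C: 13 minutes 17 seconds = 797 s; 352,800 × 797 × 4 × 1 = 1,124,726,400 bytes.
Total = 3,998,102,400 bytes = 4.00 GB.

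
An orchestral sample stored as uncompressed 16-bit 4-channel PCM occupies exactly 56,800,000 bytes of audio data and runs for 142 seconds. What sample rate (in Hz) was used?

Bytes = sample_rate × seconds × bytes_per_sample × channels.
sample_rate = 56,800,000 / (142 × 2 × 4) = 56,800,000 / 1,136 = 50,000 Hz.

50,000 Hz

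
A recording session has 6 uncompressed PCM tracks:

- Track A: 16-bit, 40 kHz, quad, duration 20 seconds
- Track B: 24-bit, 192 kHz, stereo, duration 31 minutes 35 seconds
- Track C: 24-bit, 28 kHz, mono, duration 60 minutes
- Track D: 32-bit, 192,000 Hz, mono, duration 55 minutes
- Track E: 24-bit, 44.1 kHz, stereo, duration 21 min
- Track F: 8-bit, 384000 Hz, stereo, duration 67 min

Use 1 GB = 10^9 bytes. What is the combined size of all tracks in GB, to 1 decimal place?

Track A: 40,000 × 20 × 2 × 4 = 6,400,000 bytes.
Track B: 31 minutes 35 seconds = 1,895 s; 192,000 × 1,895 × 3 × 2 = 2,183,040,000 bytes.
Track C: 60 minutes = 3,600 s; 28,000 × 3,600 × 3 × 1 = 302,400,000 bytes.
Track D: 55 minutes = 3,300 s; 192,000 × 3,300 × 4 × 1 = 2,534,400,000 bytes.
Track E: 21 min = 1,260 s; 44,100 × 1,260 × 3 × 2 = 333,396,000 bytes.
Track F: 67 min = 4,020 s; 384,000 × 4,020 × 1 × 2 = 3,087,360,000 bytes.
Total = 8,446,996,000 bytes = 8.4 GB.

8.4 GB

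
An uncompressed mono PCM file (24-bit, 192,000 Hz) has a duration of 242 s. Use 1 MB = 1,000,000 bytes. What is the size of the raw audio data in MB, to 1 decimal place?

Bytes = 192,000 samples/s × 242 s × 3 bytes/sample × 1 ch = 139,392,000 bytes.
139,392,000 / 1,000,000 = 139.4 MB.

139.4 MB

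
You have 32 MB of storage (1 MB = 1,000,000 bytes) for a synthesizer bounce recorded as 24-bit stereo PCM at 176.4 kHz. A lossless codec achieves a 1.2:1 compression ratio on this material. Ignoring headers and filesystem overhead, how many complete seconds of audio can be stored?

Uncompressed byte rate = 176,400 × 3 × 2 = 1,058,400 bytes/s.
After 1.2:1 compression, effective rate ≈ 882000 bytes/s.
Capacity = 32 × 1,000,000 = 32,000,000 bytes.
32,000,000 / effective rate ≈ 36.28 s → 36 seconds.

36 seconds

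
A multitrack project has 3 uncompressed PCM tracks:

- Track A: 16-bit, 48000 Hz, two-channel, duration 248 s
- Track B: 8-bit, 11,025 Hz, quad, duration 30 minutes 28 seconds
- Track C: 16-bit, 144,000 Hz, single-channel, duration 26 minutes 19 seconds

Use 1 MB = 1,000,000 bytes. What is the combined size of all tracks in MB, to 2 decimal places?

Track A: 48,000 × 248 × 2 × 2 = 47,616,000 bytes.
Track B: 30 minutes 28 seconds = 1,828 s; 11,025 × 1,828 × 1 × 4 = 80,614,800 bytes.
Track C: 26 minutes 19 seconds = 1,579 s; 144,000 × 1,579 × 2 × 1 = 454,752,000 bytes.
Total = 582,982,800 bytes = 582.98 MB.

582.98 MB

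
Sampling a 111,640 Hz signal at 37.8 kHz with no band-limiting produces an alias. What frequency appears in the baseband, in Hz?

1,760 Hz

Nyquist = 37,800/2 = 18,900 Hz; 111,640 Hz exceeds it.
Alias = |111,640 − 3×37,800| = |111,640 − 113,400| = 1,760 Hz.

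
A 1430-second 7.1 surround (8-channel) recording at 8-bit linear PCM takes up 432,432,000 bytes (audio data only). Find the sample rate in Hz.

Bytes = sample_rate × seconds × bytes_per_sample × channels.
sample_rate = 432,432,000 / (1,430 × 1 × 8) = 432,432,000 / 11,440 = 37,800 Hz.

37,800 Hz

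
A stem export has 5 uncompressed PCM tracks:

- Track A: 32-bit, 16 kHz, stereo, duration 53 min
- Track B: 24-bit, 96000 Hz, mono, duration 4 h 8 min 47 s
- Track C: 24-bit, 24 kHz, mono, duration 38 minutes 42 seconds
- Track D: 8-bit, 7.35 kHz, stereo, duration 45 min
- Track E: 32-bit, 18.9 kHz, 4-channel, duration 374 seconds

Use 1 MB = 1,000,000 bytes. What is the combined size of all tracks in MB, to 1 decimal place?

Track A: 53 min = 3,180 s; 16,000 × 3,180 × 4 × 2 = 407,040,000 bytes.
Track B: 4 h 8 min 47 s = 14,927 s; 96,000 × 14,927 × 3 × 1 = 4,298,976,000 bytes.
Track C: 38 minutes 42 seconds = 2,322 s; 24,000 × 2,322 × 3 × 1 = 167,184,000 bytes.
Track D: 45 min = 2,700 s; 7,350 × 2,700 × 1 × 2 = 39,690,000 bytes.
Track E: 18,900 × 374 × 4 × 4 = 113,097,600 bytes.
Total = 5,025,987,600 bytes = 5026.0 MB.

5026.0 MB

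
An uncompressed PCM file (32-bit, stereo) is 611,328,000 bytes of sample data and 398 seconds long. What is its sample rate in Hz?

192,000 Hz

Bytes = sample_rate × seconds × bytes_per_sample × channels.
sample_rate = 611,328,000 / (398 × 4 × 2) = 611,328,000 / 3,184 = 192,000 Hz.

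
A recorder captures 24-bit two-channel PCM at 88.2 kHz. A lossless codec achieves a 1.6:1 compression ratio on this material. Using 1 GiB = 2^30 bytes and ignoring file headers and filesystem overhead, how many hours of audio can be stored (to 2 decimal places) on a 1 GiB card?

Uncompressed byte rate = 88,200 × 3 × 2 = 529,200 bytes/s.
After 1.6:1 compression, effective rate ≈ 330750 bytes/s.
Capacity = 1 × 1,073,741,824 = 1,073,741,824 bytes.
1,073,741,824 / effective rate ≈ 3246.38 s → 0.90 hours.

0.90 hours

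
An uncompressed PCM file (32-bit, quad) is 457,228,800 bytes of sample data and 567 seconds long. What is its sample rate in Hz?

Bytes = sample_rate × seconds × bytes_per_sample × channels.
sample_rate = 457,228,800 / (567 × 4 × 4) = 457,228,800 / 9,072 = 50,400 Hz.

50,400 Hz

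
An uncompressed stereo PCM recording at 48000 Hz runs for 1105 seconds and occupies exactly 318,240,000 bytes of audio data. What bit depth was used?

24 bits

Bytes per sample = 318,240,000 / (48,000 × 1,105 × 2) = 318,240,000 / 106,080,000 = 3.
Bit depth = 3 × 8 = 24 bits.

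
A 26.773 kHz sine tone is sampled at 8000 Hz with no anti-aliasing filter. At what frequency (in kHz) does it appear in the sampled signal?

Nyquist = 8,000/2 = 4,000 Hz; 26,773 Hz exceeds it.
Alias = |26,773 − 3×8,000| = |26,773 − 24,000| = 2,773 Hz = 2.773 kHz.

2.773 kHz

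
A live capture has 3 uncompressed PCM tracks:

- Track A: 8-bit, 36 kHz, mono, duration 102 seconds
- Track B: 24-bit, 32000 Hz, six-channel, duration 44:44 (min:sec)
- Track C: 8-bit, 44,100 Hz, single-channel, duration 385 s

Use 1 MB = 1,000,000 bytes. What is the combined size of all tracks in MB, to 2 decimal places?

Track A: 36,000 × 102 × 1 × 1 = 3,672,000 bytes.
Track B: 44:44 (min:sec) = 2,684 s; 32,000 × 2,684 × 3 × 6 = 1,545,984,000 bytes.
Track C: 44,100 × 385 × 1 × 1 = 16,978,500 bytes.
Total = 1,566,634,500 bytes = 1566.63 MB.

1566.63 MB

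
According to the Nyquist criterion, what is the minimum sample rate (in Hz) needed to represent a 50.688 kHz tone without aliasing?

Minimum sample rate = 2 × 50,688 Hz = 101,376 Hz.

101,376 Hz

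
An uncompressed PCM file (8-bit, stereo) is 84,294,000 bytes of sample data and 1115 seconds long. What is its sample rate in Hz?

Bytes = sample_rate × seconds × bytes_per_sample × channels.
sample_rate = 84,294,000 / (1,115 × 1 × 2) = 84,294,000 / 2,230 = 37,800 Hz.

37,800 Hz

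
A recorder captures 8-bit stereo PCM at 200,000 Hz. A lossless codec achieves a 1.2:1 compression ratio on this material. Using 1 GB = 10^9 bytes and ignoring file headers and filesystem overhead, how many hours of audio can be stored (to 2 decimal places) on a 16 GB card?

13.33 hours

Uncompressed byte rate = 200,000 × 1 × 2 = 400,000 bytes/s.
After 1.2:1 compression, effective rate ≈ 333333.33 bytes/s.
Capacity = 16 × 1,000,000,000 = 16,000,000,000 bytes.
16,000,000,000 / effective rate ≈ 48000 s → 13.33 hours.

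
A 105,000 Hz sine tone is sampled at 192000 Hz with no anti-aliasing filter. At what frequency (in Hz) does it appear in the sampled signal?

Nyquist = 192,000/2 = 96,000 Hz; 105,000 Hz exceeds it.
Alias = |105,000 − 1×192,000| = |105,000 − 192,000| = 87,000 Hz.

87,000 Hz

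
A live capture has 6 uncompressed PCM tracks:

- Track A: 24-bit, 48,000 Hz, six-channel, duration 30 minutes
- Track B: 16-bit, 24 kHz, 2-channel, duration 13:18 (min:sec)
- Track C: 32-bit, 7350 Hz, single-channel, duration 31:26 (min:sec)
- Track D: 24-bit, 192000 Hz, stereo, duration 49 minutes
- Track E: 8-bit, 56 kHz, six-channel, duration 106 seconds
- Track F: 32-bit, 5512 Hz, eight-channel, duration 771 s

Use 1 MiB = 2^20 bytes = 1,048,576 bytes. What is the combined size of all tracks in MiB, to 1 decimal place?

Track A: 30 minutes = 1,800 s; 48,000 × 1,800 × 3 × 6 = 1,555,200,000 bytes.
Track B: 13:18 (min:sec) = 798 s; 24,000 × 798 × 2 × 2 = 76,608,000 bytes.
Track C: 31:26 (min:sec) = 1,886 s; 7,350 × 1,886 × 4 × 1 = 55,448,400 bytes.
Track D: 49 minutes = 2,940 s; 192,000 × 2,940 × 3 × 2 = 3,386,880,000 bytes.
Track E: 56,000 × 106 × 1 × 6 = 35,616,000 bytes.
Track F: 5,512 × 771 × 4 × 8 = 135,992,064 bytes.
Total = 5,245,744,464 bytes = 5002.7 MiB.

5002.7 MiB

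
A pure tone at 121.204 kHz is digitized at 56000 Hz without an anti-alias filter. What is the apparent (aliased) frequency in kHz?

Nyquist = 56,000/2 = 28,000 Hz; 121,204 Hz exceeds it.
Alias = |121,204 − 2×56,000| = |121,204 − 112,000| = 9,204 Hz = 9.204 kHz.

9.204 kHz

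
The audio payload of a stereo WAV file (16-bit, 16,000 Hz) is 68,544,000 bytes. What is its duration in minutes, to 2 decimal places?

17.85 minutes

Byte rate = 16,000 × 2 × 2 = 64,000 bytes/s.
Duration = 68,544,000 / 64,000 = 1,071 s.
1,071 s / 60 = 17.85 minutes.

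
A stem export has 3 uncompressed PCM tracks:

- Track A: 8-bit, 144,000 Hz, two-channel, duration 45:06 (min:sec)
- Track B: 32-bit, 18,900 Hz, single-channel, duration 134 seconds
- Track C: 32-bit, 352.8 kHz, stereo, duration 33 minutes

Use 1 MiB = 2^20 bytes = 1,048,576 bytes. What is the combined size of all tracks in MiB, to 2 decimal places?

6082.35 MiB

Track A: 45:06 (min:sec) = 2,706 s; 144,000 × 2,706 × 1 × 2 = 779,328,000 bytes.
Track B: 18,900 × 134 × 4 × 1 = 10,130,400 bytes.
Track C: 33 minutes = 1,980 s; 352,800 × 1,980 × 4 × 2 = 5,588,352,000 bytes.
Total = 6,377,810,400 bytes = 6082.35 MiB.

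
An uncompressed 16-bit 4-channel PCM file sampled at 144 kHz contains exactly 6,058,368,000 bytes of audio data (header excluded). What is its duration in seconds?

5,259 seconds

Byte rate = 144,000 × 2 × 4 = 1,152,000 bytes/s.
Duration = 6,058,368,000 / 1,152,000 = 5,259 s.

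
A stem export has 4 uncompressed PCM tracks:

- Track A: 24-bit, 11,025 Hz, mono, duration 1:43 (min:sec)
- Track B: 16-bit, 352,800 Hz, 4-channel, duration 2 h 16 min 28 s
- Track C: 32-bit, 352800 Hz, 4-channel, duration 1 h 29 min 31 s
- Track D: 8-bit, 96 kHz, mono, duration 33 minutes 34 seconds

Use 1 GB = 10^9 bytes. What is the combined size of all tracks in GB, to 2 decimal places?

53.62 GB

Track A: 1:43 (min:sec) = 103 s; 11,025 × 103 × 3 × 1 = 3,406,725 bytes.
Track B: 2 h 16 min 28 s = 8,188 s; 352,800 × 8,188 × 2 × 4 = 23,109,811,200 bytes.
Track C: 1 h 29 min 31 s = 5,371 s; 352,800 × 5,371 × 4 × 4 = 30,318,220,800 bytes.
Track D: 33 minutes 34 seconds = 2,014 s; 96,000 × 2,014 × 1 × 1 = 193,344,000 bytes.
Total = 53,624,782,725 bytes = 53.62 GB.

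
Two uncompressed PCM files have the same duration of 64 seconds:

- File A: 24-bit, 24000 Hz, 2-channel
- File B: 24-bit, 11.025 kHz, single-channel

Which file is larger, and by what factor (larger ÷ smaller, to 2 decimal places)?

File A, by a factor of 4.35

File A: 24,000 × 3 × 2 = 144,000 bytes/s.
File B: 11,025 × 3 × 1 = 33,075 bytes/s.
File A is larger; ratio = 9,216,000 / 2,116,800 = 4.35.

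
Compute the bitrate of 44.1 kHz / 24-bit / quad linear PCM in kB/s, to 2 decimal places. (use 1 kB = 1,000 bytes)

529.20 kB/s

Bit rate = 44,100 × 24 × 4 = 4,233,600 bits/s.
4,233,600 / 8 = 529,200 B/s = 529.20 kB/s.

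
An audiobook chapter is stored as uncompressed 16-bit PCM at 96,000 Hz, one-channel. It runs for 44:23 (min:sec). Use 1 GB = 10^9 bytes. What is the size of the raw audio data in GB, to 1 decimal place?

0.5 GB

Duration = 44:23 (min:sec) = 2,663 s.
Bytes = 96,000 samples/s × 2,663 s × 2 bytes/sample × 1 ch = 511,296,000 bytes.
511,296,000 / 1,000,000,000 = 0.5 GB.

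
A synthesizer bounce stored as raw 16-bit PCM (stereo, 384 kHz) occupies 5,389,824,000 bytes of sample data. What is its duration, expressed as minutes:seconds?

Byte rate = 384,000 × 2 × 2 = 1,536,000 bytes/s.
Duration = 5,389,824,000 / 1,536,000 = 3,509 s.
3,509 s = 58:29.

58:29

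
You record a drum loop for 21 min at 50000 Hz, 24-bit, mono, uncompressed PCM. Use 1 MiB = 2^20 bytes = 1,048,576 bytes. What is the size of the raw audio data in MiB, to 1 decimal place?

Duration = 21 min = 1,260 s.
Bytes = 50,000 samples/s × 1,260 s × 3 bytes/sample × 1 ch = 189,000,000 bytes.
189,000,000 / 1,048,576 = 180.2 MiB.

180.2 MiB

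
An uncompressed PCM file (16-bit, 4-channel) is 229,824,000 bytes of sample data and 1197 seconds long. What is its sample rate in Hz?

Bytes = sample_rate × seconds × bytes_per_sample × channels.
sample_rate = 229,824,000 / (1,197 × 2 × 4) = 229,824,000 / 9,576 = 24,000 Hz.

24,000 Hz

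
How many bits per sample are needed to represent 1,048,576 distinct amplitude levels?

20 bits

log2(1,048,576) = 20.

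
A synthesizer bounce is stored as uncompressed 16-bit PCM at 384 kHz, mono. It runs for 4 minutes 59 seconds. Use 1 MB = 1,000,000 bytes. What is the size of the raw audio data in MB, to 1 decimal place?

Duration = 4 minutes 59 seconds = 299 s.
Bytes = 384,000 samples/s × 299 s × 2 bytes/sample × 1 ch = 229,632,000 bytes.
229,632,000 / 1,000,000 = 229.6 MB.

229.6 MB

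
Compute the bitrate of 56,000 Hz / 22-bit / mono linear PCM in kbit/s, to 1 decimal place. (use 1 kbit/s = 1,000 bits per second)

1232.0 kbit/s

Bit rate = 56,000 × 22 × 1 = 1,232,000 bits/s.
= 1232.0 kbit/s.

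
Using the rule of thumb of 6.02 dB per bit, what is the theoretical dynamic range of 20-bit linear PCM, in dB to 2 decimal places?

20 × 6.02 = 120.40 dB.

120.40 dB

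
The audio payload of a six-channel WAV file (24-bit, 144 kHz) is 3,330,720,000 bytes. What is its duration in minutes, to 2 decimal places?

Byte rate = 144,000 × 3 × 6 = 2,592,000 bytes/s.
Duration = 3,330,720,000 / 2,592,000 = 1,285 s.
1,285 s / 60 = 21.42 minutes.

21.42 minutes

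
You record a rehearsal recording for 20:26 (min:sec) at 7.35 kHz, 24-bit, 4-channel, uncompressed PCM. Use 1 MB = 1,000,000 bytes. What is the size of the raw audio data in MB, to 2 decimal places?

Duration = 20:26 (min:sec) = 1,226 s.
Bytes = 7,350 samples/s × 1,226 s × 3 bytes/sample × 4 ch = 108,133,200 bytes.
108,133,200 / 1,000,000 = 108.13 MB.

108.13 MB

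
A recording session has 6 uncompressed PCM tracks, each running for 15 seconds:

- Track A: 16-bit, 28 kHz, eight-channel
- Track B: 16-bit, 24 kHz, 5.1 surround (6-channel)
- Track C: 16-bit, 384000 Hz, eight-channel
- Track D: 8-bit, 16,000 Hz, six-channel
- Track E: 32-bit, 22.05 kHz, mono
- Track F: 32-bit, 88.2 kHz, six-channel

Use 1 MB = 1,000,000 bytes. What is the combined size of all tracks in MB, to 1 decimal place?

Track A: 28,000 × 15 × 2 × 8 = 6,720,000 bytes.
Track B: 24,000 × 15 × 2 × 6 = 4,320,000 bytes.
Track C: 384,000 × 15 × 2 × 8 = 92,160,000 bytes.
Track D: 16,000 × 15 × 1 × 6 = 1,440,000 bytes.
Track E: 22,050 × 15 × 4 × 1 = 1,323,000 bytes.
Track F: 88,200 × 15 × 4 × 6 = 31,752,000 bytes.
Total = 137,715,000 bytes = 137.7 MB.

137.7 MB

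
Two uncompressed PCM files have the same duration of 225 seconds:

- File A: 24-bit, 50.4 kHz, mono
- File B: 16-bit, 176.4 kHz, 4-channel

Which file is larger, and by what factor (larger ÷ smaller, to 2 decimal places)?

File B, by a factor of 9.33

File A: 50,400 × 3 × 1 = 151,200 bytes/s.
File B: 176,400 × 2 × 4 = 1,411,200 bytes/s.
File B is larger; ratio = 317,520,000 / 34,020,000 = 9.33.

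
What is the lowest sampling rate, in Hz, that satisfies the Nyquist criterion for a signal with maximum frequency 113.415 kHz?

226,830 Hz

Minimum sample rate = 2 × 113,415 Hz = 226,830 Hz.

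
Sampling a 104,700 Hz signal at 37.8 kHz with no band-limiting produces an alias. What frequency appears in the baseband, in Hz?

8,700 Hz

Nyquist = 37,800/2 = 18,900 Hz; 104,700 Hz exceeds it.
Alias = |104,700 − 3×37,800| = |104,700 − 113,400| = 8,700 Hz.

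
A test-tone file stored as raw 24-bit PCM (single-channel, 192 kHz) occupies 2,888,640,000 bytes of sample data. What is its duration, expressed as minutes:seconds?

Byte rate = 192,000 × 3 × 1 = 576,000 bytes/s.
Duration = 2,888,640,000 / 576,000 = 5,015 s.
5,015 s = 83:35.

83:35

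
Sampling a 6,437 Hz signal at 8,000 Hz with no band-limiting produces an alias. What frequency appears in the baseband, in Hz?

Nyquist = 8,000/2 = 4,000 Hz; 6,437 Hz exceeds it.
Alias = |6,437 − 1×8,000| = |6,437 − 8,000| = 1,563 Hz.

1,563 Hz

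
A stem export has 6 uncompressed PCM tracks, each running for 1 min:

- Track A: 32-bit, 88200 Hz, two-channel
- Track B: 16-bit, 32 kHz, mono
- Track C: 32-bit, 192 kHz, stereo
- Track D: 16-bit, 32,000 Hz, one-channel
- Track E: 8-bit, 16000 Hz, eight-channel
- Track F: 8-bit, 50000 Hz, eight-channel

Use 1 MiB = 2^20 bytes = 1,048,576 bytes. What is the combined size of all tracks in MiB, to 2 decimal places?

1 min = 60 s.
Track A: 88,200 × 60 × 4 × 2 = 42,336,000 bytes.
Track B: 32,000 × 60 × 2 × 1 = 3,840,000 bytes.
Track C: 192,000 × 60 × 4 × 2 = 92,160,000 bytes.
Track D: 32,000 × 60 × 2 × 1 = 3,840,000 bytes.
Track E: 16,000 × 60 × 1 × 8 = 7,680,000 bytes.
Track F: 50,000 × 60 × 1 × 8 = 24,000,000 bytes.
Total = 173,856,000 bytes = 165.80 MiB.

165.80 MiB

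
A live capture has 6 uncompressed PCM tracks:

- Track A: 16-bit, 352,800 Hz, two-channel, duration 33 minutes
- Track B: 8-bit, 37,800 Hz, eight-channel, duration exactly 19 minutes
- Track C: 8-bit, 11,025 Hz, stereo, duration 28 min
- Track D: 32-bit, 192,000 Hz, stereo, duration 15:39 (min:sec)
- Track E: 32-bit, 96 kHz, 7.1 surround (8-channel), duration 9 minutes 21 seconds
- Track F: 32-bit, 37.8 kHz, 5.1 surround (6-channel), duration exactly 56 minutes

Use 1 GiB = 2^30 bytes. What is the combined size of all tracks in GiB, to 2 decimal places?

Track A: 33 minutes = 1,980 s; 352,800 × 1,980 × 2 × 2 = 2,794,176,000 bytes.
Track B: exactly 19 minutes = 1,140 s; 37,800 × 1,140 × 1 × 8 = 344,736,000 bytes.
Track C: 28 min = 1,680 s; 11,025 × 1,680 × 1 × 2 = 37,044,000 bytes.
Track D: 15:39 (min:sec) = 939 s; 192,000 × 939 × 4 × 2 = 1,442,304,000 bytes.
Track E: 9 minutes 21 seconds = 561 s; 96,000 × 561 × 4 × 8 = 1,723,392,000 bytes.
Track F: exactly 56 minutes = 3,360 s; 37,800 × 3,360 × 4 × 6 = 3,048,192,000 bytes.
Total = 9,389,844,000 bytes = 8.74 GiB.

8.74 GiB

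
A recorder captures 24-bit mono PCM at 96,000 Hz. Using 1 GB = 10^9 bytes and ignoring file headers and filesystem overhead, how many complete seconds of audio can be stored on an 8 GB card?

Uncompressed byte rate = 96,000 × 3 × 1 = 288,000 bytes/s.
Capacity = 8 × 1,000,000,000 = 8,000,000,000 bytes.
8,000,000,000 / 288,000 ≈ 27777.78 s → 27,777 seconds.

27,777 seconds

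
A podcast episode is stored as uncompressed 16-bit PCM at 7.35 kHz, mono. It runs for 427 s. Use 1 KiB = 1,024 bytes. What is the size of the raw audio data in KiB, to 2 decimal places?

Bytes = 7,350 samples/s × 427 s × 2 bytes/sample × 1 ch = 6,276,900 bytes.
6,276,900 / 1,024 = 6129.79 KiB.

6129.79 KiB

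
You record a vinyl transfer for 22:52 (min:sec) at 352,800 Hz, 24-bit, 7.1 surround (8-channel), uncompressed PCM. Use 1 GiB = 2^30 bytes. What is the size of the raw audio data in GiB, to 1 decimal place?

10.8 GiB

Duration = 22:52 (min:sec) = 1,372 s.
Bytes = 352,800 samples/s × 1,372 s × 3 bytes/sample × 8 ch = 11,616,998,400 bytes.
11,616,998,400 / 1,073,741,824 = 10.8 GiB.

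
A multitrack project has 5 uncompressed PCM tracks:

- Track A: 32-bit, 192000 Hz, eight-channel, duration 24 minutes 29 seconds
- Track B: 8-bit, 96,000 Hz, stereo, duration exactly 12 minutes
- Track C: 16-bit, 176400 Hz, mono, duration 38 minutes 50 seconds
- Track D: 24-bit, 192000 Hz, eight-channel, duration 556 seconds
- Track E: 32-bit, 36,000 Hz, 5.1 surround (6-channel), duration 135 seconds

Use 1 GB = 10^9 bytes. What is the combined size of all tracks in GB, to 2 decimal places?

Track A: 24 minutes 29 seconds = 1,469 s; 192,000 × 1,469 × 4 × 8 = 9,025,536,000 bytes.
Track B: exactly 12 minutes = 720 s; 96,000 × 720 × 1 × 2 = 138,240,000 bytes.
Track C: 38 minutes 50 seconds = 2,330 s; 176,400 × 2,330 × 2 × 1 = 822,024,000 bytes.
Track D: 192,000 × 556 × 3 × 8 = 2,562,048,000 bytes.
Track E: 36,000 × 135 × 4 × 6 = 116,640,000 bytes.
Total = 12,664,488,000 bytes = 12.66 GB.

12.66 GB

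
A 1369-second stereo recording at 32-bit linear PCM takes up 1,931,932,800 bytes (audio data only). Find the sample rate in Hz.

176,400 Hz

Bytes = sample_rate × seconds × bytes_per_sample × channels.
sample_rate = 1,931,932,800 / (1,369 × 4 × 2) = 1,931,932,800 / 10,952 = 176,400 Hz.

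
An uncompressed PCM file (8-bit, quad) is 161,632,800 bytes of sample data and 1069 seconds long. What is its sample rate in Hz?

37,800 Hz

Bytes = sample_rate × seconds × bytes_per_sample × channels.
sample_rate = 161,632,800 / (1,069 × 1 × 4) = 161,632,800 / 4,276 = 37,800 Hz.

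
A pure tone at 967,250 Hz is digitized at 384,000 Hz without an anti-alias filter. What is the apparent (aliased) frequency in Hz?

184,750 Hz

Nyquist = 384,000/2 = 192,000 Hz; 967,250 Hz exceeds it.
Alias = |967,250 − 3×384,000| = |967,250 − 1,152,000| = 184,750 Hz.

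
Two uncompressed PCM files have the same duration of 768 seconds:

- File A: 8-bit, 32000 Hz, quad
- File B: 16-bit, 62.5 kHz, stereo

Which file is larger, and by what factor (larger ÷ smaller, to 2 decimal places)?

File A: 32,000 × 1 × 4 = 128,000 bytes/s.
File B: 62,500 × 2 × 2 = 250,000 bytes/s.
File B is larger; ratio = 192,000,000 / 98,304,000 = 1.95.

File B, by a factor of 1.95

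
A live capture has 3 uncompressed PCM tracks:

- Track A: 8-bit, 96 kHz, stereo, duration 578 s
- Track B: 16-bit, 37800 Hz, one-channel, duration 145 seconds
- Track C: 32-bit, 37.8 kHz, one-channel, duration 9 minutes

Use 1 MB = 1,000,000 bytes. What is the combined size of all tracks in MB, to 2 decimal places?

203.59 MB

Track A: 96,000 × 578 × 1 × 2 = 110,976,000 bytes.
Track B: 37,800 × 145 × 2 × 1 = 10,962,000 bytes.
Track C: 9 minutes = 540 s; 37,800 × 540 × 4 × 1 = 81,648,000 bytes.
Total = 203,586,000 bytes = 203.59 MB.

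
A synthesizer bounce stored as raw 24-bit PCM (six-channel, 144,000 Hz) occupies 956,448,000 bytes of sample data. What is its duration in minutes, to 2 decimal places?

6.15 minutes

Byte rate = 144,000 × 3 × 6 = 2,592,000 bytes/s.
Duration = 956,448,000 / 2,592,000 = 369 s.
369 s / 60 = 6.15 minutes.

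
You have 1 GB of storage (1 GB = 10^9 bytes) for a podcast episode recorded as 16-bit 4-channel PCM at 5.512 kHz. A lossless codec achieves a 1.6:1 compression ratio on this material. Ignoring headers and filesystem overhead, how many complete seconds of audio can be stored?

Uncompressed byte rate = 5,512 × 2 × 4 = 44,096 bytes/s.
After 1.6:1 compression, effective rate ≈ 27560 bytes/s.
Capacity = 1 × 1,000,000,000 = 1,000,000,000 bytes.
1,000,000,000 / effective rate ≈ 36284.47 s → 36,284 seconds.

36,284 seconds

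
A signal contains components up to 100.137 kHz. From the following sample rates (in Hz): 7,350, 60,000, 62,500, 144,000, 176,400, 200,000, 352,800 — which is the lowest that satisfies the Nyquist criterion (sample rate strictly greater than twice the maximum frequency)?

Need sample rate > 2 × 100,137 = 200,274 Hz.
Lowest listed rate above 200,274 Hz is 352,800 Hz.

352,800 Hz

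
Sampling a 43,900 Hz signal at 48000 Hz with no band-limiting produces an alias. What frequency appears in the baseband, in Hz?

Nyquist = 48,000/2 = 24,000 Hz; 43,900 Hz exceeds it.
Alias = |43,900 − 1×48,000| = |43,900 − 48,000| = 4,100 Hz.

4,100 Hz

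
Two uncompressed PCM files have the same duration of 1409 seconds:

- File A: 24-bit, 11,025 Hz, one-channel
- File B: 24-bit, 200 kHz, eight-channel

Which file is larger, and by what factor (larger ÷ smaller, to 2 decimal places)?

File A: 11,025 × 3 × 1 = 33,075 bytes/s.
File B: 200,000 × 3 × 8 = 4,800,000 bytes/s.
File B is larger; ratio = 6,763,200,000 / 46,602,675 = 145.12.

File B, by a factor of 145.12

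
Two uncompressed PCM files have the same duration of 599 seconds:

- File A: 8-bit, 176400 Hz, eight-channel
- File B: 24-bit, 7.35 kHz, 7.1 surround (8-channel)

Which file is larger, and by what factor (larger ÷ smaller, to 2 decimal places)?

File A, by a factor of 8.00

File A: 176,400 × 1 × 8 = 1,411,200 bytes/s.
File B: 7,350 × 3 × 8 = 176,400 bytes/s.
File A is larger; ratio = 845,308,800 / 105,663,600 = 8.00.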